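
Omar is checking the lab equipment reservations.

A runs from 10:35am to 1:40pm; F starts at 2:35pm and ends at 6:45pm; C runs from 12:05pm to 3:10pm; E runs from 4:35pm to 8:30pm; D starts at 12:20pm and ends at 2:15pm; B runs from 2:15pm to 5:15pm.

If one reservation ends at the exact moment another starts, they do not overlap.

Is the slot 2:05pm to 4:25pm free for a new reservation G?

No — it overlaps B, C, D, F

A: ends 1:40pm at or before G starts 2:05pm → clear.
C: starts 12:05pm before G ends 4:25pm, and ends 3:10pm after G starts 2:05pm → overlap.
D: starts 12:20pm before G ends 4:25pm, and ends 2:15pm after G starts 2:05pm → overlap.
B: starts 2:15pm before G ends 4:25pm, and ends 5:15pm after G starts 2:05pm → overlap.
F: starts 2:35pm before G ends 4:25pm, and ends 6:45pm after G starts 2:05pm → overlap.
E: starts 4:35pm at or after G ends 4:25pm → clear.
G overlaps B, C, D, F.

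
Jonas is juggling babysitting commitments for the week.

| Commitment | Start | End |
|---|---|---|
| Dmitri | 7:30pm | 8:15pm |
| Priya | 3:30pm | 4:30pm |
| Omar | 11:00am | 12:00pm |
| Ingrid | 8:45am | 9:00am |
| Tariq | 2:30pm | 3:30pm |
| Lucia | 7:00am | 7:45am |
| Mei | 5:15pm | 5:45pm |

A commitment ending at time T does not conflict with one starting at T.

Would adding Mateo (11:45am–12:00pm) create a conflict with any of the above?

Yes — it overlaps Omar

Lucia: ends 7:45am at or before Mateo starts 11:45am → clear.
Ingrid: ends 9:00am at or before Mateo starts 11:45am → clear.
Omar: starts 11:00am before Mateo ends 12:00pm, and ends 12:00pm after Mateo starts 11:45am → overlap.
Tariq: starts 2:30pm at or after Mateo ends 12:00pm → clear.
Priya: starts 3:30pm at or after Mateo ends 12:00pm → clear.
Mei: starts 5:15pm at or after Mateo ends 12:00pm → clear.
Dmitri: starts 7:30pm at or after Mateo ends 12:00pm → clear.
Mateo overlaps Omar.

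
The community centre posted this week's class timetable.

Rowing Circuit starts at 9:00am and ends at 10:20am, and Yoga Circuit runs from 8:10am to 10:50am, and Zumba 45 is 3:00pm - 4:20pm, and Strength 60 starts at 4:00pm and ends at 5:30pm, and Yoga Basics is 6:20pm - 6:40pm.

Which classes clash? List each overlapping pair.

Two intervals overlap when each starts before the other ends.
Sorted by start: Yoga Circuit, Rowing Circuit, Zumba 45, Strength 60, Yoga Basics.
Rowing Circuit starts before Yoga Circuit ends → Yoga Circuit and Rowing Circuit overlap.
Zumba 45 starts after Yoga Circuit ends, so nothing later overlaps Yoga Circuit either.
Zumba 45 starts after Rowing Circuit ends, so nothing later overlaps Rowing Circuit either.
Strength 60 starts before Zumba 45 ends → Zumba 45 and Strength 60 overlap.
Yoga Basics starts after Zumba 45 ends.
Yoga Basics starts after Strength 60 ends.

Rowing Circuit & Yoga Circuit, Strength 60 & Zumba 45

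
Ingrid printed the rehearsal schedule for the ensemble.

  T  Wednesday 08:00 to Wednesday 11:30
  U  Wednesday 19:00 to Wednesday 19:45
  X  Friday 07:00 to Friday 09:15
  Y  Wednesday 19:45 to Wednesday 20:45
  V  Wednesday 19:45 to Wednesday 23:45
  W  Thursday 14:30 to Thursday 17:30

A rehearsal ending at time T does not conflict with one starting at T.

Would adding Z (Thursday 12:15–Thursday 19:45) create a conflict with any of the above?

T: ends Wednesday 11:30 at or before Z starts Thursday 12:15 → clear.
U: ends Wednesday 19:45 at or before Z starts Thursday 12:15 → clear.
V: ends Wednesday 23:45 at or before Z starts Thursday 12:15 → clear.
Y: ends Wednesday 20:45 at or before Z starts Thursday 12:15 → clear.
W: starts Thursday 14:30 before Z ends Thursday 19:45, and ends Thursday 17:30 after Z starts Thursday 12:15 → overlap.
X: starts Friday 07:00 at or after Z ends Thursday 19:45 → clear.
Z overlaps W.

Yes — it overlaps W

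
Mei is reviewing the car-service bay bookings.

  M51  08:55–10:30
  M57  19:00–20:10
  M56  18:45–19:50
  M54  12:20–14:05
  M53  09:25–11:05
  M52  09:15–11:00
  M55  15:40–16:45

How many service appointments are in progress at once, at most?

3

Sweep the timeline, counting +1 at each start and −1 at each end (ends before starts at a tie):
08:55 start M51 → 1
09:15 start M52 → 2
09:25 start M53 → 3
10:30 end M51 → 2
11:00 end M52 → 1
11:05 end M53 → 0
12:20 start M54 → 1
14:05 end M54 → 0
15:40 start M55 → 1
16:45 end M55 → 0
18:45 start M56 → 1
19:00 start M57 → 2
19:50 end M56 → 1
20:10 end M57 → 0
Peak is 3, at 09:25 (M51, M52, M53).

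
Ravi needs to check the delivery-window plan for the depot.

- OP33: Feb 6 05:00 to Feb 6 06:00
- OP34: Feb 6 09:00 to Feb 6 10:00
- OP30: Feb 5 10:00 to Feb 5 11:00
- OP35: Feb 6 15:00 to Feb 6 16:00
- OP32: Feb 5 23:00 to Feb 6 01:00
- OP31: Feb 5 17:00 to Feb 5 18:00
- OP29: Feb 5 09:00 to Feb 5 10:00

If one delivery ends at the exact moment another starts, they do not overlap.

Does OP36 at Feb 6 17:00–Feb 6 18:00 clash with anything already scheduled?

No — it doesn't clash with anything

OP29: ends Feb 5 10:00 at or before OP36 starts Feb 6 17:00 → clear.
OP30: ends Feb 5 11:00 at or before OP36 starts Feb 6 17:00 → clear.
OP31: ends Feb 5 18:00 at or before OP36 starts Feb 6 17:00 → clear.
OP32: ends Feb 6 01:00 at or before OP36 starts Feb 6 17:00 → clear.
OP33: ends Feb 6 06:00 at or before OP36 starts Feb 6 17:00 → clear.
OP34: ends Feb 6 10:00 at or before OP36 starts Feb 6 17:00 → clear.
OP35: ends Feb 6 16:00 at or before OP36 starts Feb 6 17:00 → clear.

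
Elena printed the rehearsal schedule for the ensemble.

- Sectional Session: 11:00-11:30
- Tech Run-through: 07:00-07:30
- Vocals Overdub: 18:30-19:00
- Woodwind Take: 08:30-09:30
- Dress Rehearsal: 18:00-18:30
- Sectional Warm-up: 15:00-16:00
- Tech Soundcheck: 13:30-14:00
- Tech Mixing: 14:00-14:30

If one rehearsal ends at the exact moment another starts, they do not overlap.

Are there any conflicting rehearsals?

No

Check each pair: they overlap iff neither finishes before the other starts.
Sorted by start: Tech Run-through, Woodwind Take, Sectional Session, Tech Soundcheck, Tech Mixing, Sectional Warm-up, Dress Rehearsal, Vocals Overdub.
Woodwind Take starts after Tech Run-through ends, so nothing later overlaps Tech Run-through either.
Sectional Session starts after Woodwind Take ends, so nothing later overlaps Woodwind Take either.
Tech Soundcheck starts after Sectional Session ends, so nothing later overlaps Sectional Session either.
Tech Mixing starts exactly when Tech Soundcheck ends (back-to-back, no overlap), so nothing later overlaps Tech Soundcheck either.
Sectional Warm-up starts after Tech Mixing ends, so nothing later overlaps Tech Mixing either.
Dress Rehearsal starts after Sectional Warm-up ends, so nothing later overlaps Sectional Warm-up either.
Vocals Overdub starts exactly when Dress Rehearsal ends (back-to-back, no overlap).
Every pair is clear; the schedule has no overlaps.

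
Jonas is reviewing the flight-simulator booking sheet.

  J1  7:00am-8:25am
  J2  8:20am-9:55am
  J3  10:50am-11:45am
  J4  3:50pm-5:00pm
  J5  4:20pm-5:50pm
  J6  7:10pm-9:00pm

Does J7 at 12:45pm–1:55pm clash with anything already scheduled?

J1: ends 8:25am at or before J7 starts 12:45pm → clear.
J2: ends 9:55am at or before J7 starts 12:45pm → clear.
J3: ends 11:45am at or before J7 starts 12:45pm → clear.
J4: starts 3:50pm at or after J7 ends 1:55pm → clear.
J5: starts 4:20pm at or after J7 ends 1:55pm → clear.
J6: starts 7:10pm at or after J7 ends 1:55pm → clear.

No — it doesn't clash with anything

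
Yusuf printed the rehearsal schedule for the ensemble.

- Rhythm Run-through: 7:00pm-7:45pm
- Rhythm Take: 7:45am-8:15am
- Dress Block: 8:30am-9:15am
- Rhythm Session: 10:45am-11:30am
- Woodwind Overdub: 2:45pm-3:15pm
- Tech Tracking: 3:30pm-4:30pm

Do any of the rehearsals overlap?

Sorted by start: Rhythm Take, Dress Block, Rhythm Session, Woodwind Overdub, Tech Tracking, Rhythm Run-through.
Dress Block starts after Rhythm Take ends, so nothing later overlaps Rhythm Take either.
Rhythm Session starts after Dress Block ends, so nothing later overlaps Dress Block either.
Woodwind Overdub starts after Rhythm Session ends, so nothing later overlaps Rhythm Session either.
Tech Tracking starts after Woodwind Overdub ends, so nothing later overlaps Woodwind Overdub either.
Rhythm Run-through starts after Tech Tracking ends.
Every pair is clear; the schedule has no overlaps.

No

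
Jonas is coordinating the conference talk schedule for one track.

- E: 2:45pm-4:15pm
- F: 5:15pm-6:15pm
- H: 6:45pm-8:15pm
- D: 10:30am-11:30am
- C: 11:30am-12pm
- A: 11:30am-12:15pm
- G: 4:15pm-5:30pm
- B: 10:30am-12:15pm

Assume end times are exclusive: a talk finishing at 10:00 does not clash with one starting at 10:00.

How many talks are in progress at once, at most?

3

Sort all start/end points and keep a running count:
10:30am start B → 1
10:30am start D → 2
11:30am end D → 1
11:30am start A → 2
11:30am start C → 3
12pm end C → 2
12:15pm end A → 1
12:15pm end B → 0
2:45pm start E → 1
4:15pm end E → 0
4:15pm start G → 1
5:15pm start F → 2
5:30pm end G → 1
6:15pm end F → 0
6:45pm start H → 1
8:15pm end H → 0
Peak is 3, at 11:30am (A, B, C).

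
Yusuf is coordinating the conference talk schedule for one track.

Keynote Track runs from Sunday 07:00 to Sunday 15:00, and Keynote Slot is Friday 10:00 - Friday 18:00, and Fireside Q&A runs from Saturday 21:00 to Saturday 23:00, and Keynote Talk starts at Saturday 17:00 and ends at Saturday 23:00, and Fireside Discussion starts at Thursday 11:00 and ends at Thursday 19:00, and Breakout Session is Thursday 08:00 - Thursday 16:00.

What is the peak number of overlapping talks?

2

Sweep the timeline, counting +1 at each start and −1 at each end (ends before starts at a tie):
Thursday 08:00 start Breakout Session → 1
Thursday 11:00 start Fireside Discussion → 2
Thursday 16:00 end Breakout Session → 1
Thursday 19:00 end Fireside Discussion → 0
Friday 10:00 start Keynote Slot → 1
Friday 18:00 end Keynote Slot → 0
Saturday 17:00 start Keynote Talk → 1
Saturday 21:00 start Fireside Q&A → 2
Saturday 23:00 end Fireside Q&A → 1
Saturday 23:00 end Keynote Talk → 0
Sunday 07:00 start Keynote Track → 1
Sunday 15:00 end Keynote Track → 0
Peak is 2, at Thursday 11:00 (Breakout Session, Fireside Discussion).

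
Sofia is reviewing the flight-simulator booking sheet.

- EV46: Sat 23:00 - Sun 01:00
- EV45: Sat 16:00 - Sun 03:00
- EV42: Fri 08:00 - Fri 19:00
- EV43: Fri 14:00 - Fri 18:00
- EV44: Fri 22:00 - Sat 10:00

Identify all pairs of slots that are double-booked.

EV42 & EV43, EV45 & EV46

Two intervals overlap when each starts before the other ends.
Sorted by start: EV42, EV43, EV44, EV45, EV46.
EV43 starts before EV42 ends → EV42 and EV43 overlap.
EV44 starts after EV42 ends; EV42 is clear from here.
EV44 starts after EV43 ends; EV43 is clear from here.
EV45 starts after EV44 ends; EV44 is clear from here.
EV46 starts before EV45 ends → EV45 and EV46 overlap.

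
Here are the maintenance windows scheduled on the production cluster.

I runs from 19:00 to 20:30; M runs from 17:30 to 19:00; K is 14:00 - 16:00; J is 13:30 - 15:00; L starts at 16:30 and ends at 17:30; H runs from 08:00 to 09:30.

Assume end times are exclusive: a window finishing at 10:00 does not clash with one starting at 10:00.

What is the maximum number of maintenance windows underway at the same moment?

Sweep the timeline, counting +1 at each start and −1 at each end (ends before starts at a tie):
08:00 start H → 1
09:30 end H → 0
13:30 start J → 1
14:00 start K → 2
15:00 end J → 1
16:00 end K → 0
16:30 start L → 1
17:30 end L → 0
17:30 start M → 1
19:00 end M → 0
19:00 start I → 1
20:30 end I → 0
Peak is 2, at 14:00 (J, K).

2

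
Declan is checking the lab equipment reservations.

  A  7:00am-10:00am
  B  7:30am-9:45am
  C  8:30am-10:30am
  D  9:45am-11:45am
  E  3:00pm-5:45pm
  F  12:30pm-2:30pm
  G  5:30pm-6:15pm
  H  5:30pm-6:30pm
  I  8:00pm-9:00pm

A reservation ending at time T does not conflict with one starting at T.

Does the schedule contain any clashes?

Yes

Two intervals overlap when each starts before the other ends.
Sorted by start: A, B, C, D, F, E, G, H, I.
B starts before A ends → A and B overlap.
That's a conflict, so the schedule is not conflict-free.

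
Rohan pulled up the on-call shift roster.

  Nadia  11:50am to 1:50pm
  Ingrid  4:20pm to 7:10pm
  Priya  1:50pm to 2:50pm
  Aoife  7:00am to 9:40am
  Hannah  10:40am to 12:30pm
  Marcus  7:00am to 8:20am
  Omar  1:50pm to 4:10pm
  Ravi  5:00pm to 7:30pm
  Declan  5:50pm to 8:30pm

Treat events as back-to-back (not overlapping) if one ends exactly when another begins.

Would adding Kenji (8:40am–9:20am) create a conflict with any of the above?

Yes — it overlaps Aoife

Marcus: ends 8:20am at or before Kenji starts 8:40am → clear.
Aoife: starts 7:00am before Kenji ends 9:20am, and ends 9:40am after Kenji starts 8:40am → overlap.
Hannah: starts 10:40am at or after Kenji ends 9:20am → clear.
Nadia: starts 11:50am at or after Kenji ends 9:20am → clear.
Omar: starts 1:50pm at or after Kenji ends 9:20am → clear.
Priya: starts 1:50pm at or after Kenji ends 9:20am → clear.
Ingrid: starts 4:20pm at or after Kenji ends 9:20am → clear.
Ravi: starts 5:00pm at or after Kenji ends 9:20am → clear.
Declan: starts 5:50pm at or after Kenji ends 9:20am → clear.
Kenji overlaps Aoife.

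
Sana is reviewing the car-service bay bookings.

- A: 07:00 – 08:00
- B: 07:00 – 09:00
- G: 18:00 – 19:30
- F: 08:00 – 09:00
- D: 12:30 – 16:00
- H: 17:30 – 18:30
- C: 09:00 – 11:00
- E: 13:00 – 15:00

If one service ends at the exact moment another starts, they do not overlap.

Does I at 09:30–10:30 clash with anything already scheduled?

Yes — it overlaps C

A: ends 08:00 at or before I starts 09:30 → clear.
B: ends 09:00 at or before I starts 09:30 → clear.
F: ends 09:00 at or before I starts 09:30 → clear.
C: starts 09:00 before I ends 10:30, and ends 11:00 after I starts 09:30 → overlap.
D: starts 12:30 at or after I ends 10:30 → clear.
E: starts 13:00 at or after I ends 10:30 → clear.
H: starts 17:30 at or after I ends 10:30 → clear.
G: starts 18:00 at or after I ends 10:30 → clear.
I overlaps C.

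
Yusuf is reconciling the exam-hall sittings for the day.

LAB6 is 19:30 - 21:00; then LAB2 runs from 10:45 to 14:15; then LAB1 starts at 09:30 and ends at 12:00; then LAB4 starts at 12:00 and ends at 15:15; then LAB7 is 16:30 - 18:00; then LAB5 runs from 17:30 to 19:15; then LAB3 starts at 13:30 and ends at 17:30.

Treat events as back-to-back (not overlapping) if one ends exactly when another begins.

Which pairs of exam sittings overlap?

LAB1 & LAB2, LAB2 & LAB3, LAB2 & LAB4, LAB3 & LAB4, LAB3 & LAB7, LAB5 & LAB7

Check each pair: they overlap iff neither finishes before the other starts.
Sorted by start: LAB1, LAB2, LAB4, LAB3, LAB7, LAB5, LAB6.
LAB2 starts before LAB1 ends → LAB1 and LAB2 overlap.
LAB4 starts exactly when LAB1 ends (back-to-back, no overlap), so LAB1 has no further overlaps.
LAB4 starts before LAB2 ends → LAB2 and LAB4 overlap.
LAB3 starts before LAB2 ends → LAB2 and LAB3 overlap.
LAB7 starts after LAB2 ends, so LAB2 has no further overlaps.
LAB3 starts before LAB4 ends → LAB4 and LAB3 overlap.
LAB7 starts after LAB4 ends, so LAB4 has no further overlaps.
LAB7 starts before LAB3 ends → LAB3 and LAB7 overlap.
LAB5 starts exactly when LAB3 ends (back-to-back, no overlap), so LAB3 has no further overlaps.
LAB5 starts before LAB7 ends → LAB7 and LAB5 overlap.
LAB6 starts after LAB7 ends.
LAB6 starts after LAB5 ends.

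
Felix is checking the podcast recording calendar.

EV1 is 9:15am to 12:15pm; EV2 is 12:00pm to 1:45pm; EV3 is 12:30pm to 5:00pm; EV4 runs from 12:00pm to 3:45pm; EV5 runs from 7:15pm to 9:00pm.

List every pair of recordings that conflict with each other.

Two intervals overlap when each starts before the other ends.
Sorted by start: EV1, EV2, EV4, EV3, EV5.
EV2 starts before EV1 ends → EV1 and EV2 overlap.
EV4 starts before EV1 ends → EV1 and EV4 overlap.
EV3 starts after EV1 ends, so EV1 has no further overlaps.
EV4 starts before EV2 ends → EV2 and EV4 overlap.
EV3 starts before EV2 ends → EV2 and EV3 overlap.
EV5 starts after EV2 ends.
EV3 starts before EV4 ends → EV4 and EV3 overlap.
EV5 starts after EV4 ends.
EV5 starts after EV3 ends.

EV1 & EV2, EV1 & EV4, EV2 & EV3, EV2 & EV4, EV3 & EV4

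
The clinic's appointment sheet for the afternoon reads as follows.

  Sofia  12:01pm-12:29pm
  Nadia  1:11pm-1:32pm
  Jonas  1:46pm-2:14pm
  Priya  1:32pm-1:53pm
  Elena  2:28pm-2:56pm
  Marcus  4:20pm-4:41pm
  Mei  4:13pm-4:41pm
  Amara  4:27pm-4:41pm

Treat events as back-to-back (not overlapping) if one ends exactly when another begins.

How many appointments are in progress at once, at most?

3

Walk through starts and ends in time order (an end at T is processed before a start at T):
12:01pm start Sofia → 1
12:29pm end Sofia → 0
1:11pm start Nadia → 1
1:32pm end Nadia → 0
1:32pm start Priya → 1
1:46pm start Jonas → 2
1:53pm end Priya → 1
2:14pm end Jonas → 0
2:28pm start Elena → 1
2:56pm end Elena → 0
4:13pm start Mei → 1
4:20pm start Marcus → 2
4:27pm start Amara → 3
4:41pm end Amara → 2
4:41pm end Marcus → 1
4:41pm end Mei → 0
Peak is 3, at 4:27pm (Amara, Marcus, Mei).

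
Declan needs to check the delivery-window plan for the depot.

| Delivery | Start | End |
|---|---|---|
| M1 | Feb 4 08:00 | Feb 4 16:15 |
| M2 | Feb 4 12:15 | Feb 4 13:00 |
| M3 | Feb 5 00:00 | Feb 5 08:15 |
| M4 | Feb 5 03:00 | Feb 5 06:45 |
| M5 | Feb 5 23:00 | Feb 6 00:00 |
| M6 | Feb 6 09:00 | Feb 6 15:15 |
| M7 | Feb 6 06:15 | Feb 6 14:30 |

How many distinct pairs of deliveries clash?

Sorted by start: M1, M2, M3, M4, M5, M7, M6.
M2 starts before M1 ends → M1 and M2 overlap.
M3 starts after M1 ends, so nothing later overlaps M1 either.
M3 starts after M2 ends, so nothing later overlaps M2 either.
M4 starts before M3 ends → M3 and M4 overlap.
M5 starts after M3 ends, so nothing later overlaps M3 either.
M5 starts after M4 ends, so nothing later overlaps M4 either.
M7 starts after M5 ends, so nothing later overlaps M5 either.
M6 starts before M7 ends → M7 and M6 overlap.
Overlapping pairs: M1 & M2, M3 & M4, M6 & M7 — 3 in total.

3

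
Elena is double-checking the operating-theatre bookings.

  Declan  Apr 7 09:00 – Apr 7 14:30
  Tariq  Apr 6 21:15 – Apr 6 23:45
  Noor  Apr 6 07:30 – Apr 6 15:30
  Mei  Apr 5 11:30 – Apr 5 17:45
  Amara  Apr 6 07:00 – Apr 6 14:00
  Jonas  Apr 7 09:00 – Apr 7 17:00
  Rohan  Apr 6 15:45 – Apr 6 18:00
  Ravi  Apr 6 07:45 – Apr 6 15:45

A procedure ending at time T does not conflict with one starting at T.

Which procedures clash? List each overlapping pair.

Amara & Noor, Amara & Ravi, Declan & Jonas, Noor & Ravi

Sorted by start: Mei, Amara, Noor, Ravi, Rohan, Tariq, Jonas, Declan.
Amara starts after Mei ends, so Mei has no further overlaps.
Noor starts before Amara ends → Amara and Noor overlap.
Ravi starts before Amara ends → Amara and Ravi overlap.
Rohan starts after Amara ends, so Amara has no further overlaps.
Ravi starts before Noor ends → Noor and Ravi overlap.
Rohan starts after Noor ends, so Noor has no further overlaps.
Rohan starts exactly when Ravi ends (back-to-back, no overlap), so Ravi has no further overlaps.
Tariq starts after Rohan ends, so Rohan has no further overlaps.
Jonas starts after Tariq ends, so Tariq has no further overlaps.
Declan starts before Jonas ends → Jonas and Declan overlap.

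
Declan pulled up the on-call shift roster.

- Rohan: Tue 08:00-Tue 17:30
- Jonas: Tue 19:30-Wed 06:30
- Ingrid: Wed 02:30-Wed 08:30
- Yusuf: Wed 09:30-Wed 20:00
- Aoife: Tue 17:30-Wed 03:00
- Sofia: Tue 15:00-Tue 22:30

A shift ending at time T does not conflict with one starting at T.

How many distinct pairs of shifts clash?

6

Sorted by start: Rohan, Sofia, Aoife, Jonas, Ingrid, Yusuf.
Sofia starts before Rohan ends → Rohan and Sofia overlap.
Aoife starts exactly when Rohan ends (back-to-back, no overlap), so nothing later overlaps Rohan either.
Aoife starts before Sofia ends → Sofia and Aoife overlap.
Jonas starts before Sofia ends → Sofia and Jonas overlap.
Ingrid starts after Sofia ends, so nothing later overlaps Sofia either.
Jonas starts before Aoife ends → Aoife and Jonas overlap.
Ingrid starts before Aoife ends → Aoife and Ingrid overlap.
Yusuf starts after Aoife ends.
Ingrid starts before Jonas ends → Jonas and Ingrid overlap.
Yusuf starts after Jonas ends.
Yusuf starts after Ingrid ends.
Overlapping pairs: Aoife & Ingrid, Aoife & Jonas, Aoife & Sofia, Ingrid & Jonas, Jonas & Sofia, Rohan & Sofia — 6 in total.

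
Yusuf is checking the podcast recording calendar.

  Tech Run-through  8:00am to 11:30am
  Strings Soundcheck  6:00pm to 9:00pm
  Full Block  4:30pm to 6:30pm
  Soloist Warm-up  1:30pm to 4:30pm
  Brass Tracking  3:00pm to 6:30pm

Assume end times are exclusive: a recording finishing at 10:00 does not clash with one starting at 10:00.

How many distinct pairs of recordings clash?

Sorted by start: Tech Run-through, Soloist Warm-up, Brass Tracking, Full Block, Strings Soundcheck.
Soloist Warm-up starts after Tech Run-through ends, so Tech Run-through has no further overlaps.
Brass Tracking starts before Soloist Warm-up ends → Soloist Warm-up and Brass Tracking overlap.
Full Block starts exactly when Soloist Warm-up ends (back-to-back, no overlap), so Soloist Warm-up has no further overlaps.
Full Block starts before Brass Tracking ends → Brass Tracking and Full Block overlap.
Strings Soundcheck starts before Brass Tracking ends → Brass Tracking and Strings Soundcheck overlap.
Strings Soundcheck starts before Full Block ends → Full Block and Strings Soundcheck overlap.
Overlapping pairs: Brass Tracking & Full Block, Brass Tracking & Soloist Warm-up, Brass Tracking & Strings Soundcheck, Full Block & Strings Soundcheck — 4 in total.

4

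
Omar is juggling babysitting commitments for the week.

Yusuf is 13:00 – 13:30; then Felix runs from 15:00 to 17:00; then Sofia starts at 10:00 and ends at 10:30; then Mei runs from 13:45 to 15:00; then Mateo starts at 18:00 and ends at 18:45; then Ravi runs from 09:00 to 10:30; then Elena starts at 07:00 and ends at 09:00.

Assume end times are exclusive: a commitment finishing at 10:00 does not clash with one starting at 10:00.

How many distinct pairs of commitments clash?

Check each pair: they overlap iff neither finishes before the other starts.
Sorted by start: Elena, Ravi, Sofia, Yusuf, Mei, Felix, Mateo.
Ravi starts exactly when Elena ends (back-to-back, no overlap) — done with Elena.
Sofia starts before Ravi ends → Ravi and Sofia overlap.
Yusuf starts after Ravi ends — done with Ravi.
Yusuf starts after Sofia ends — done with Sofia.
Mei starts after Yusuf ends — done with Yusuf.
Felix starts exactly when Mei ends (back-to-back, no overlap) — done with Mei.
Mateo starts after Felix ends.
Overlapping pairs: Ravi & Sofia — 1 in total.

1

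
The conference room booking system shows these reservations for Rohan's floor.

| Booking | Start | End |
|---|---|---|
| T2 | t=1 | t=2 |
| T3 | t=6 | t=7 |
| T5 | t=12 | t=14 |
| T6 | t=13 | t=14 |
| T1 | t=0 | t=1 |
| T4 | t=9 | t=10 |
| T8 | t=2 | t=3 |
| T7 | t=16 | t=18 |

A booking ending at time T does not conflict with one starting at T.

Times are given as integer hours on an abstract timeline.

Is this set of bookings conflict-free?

Check each pair: they overlap iff neither finishes before the other starts.
Sorted by start: T1, T2, T8, T3, T4, T5, T6, T7.
T2 starts exactly when T1 ends (back-to-back, no overlap); T1 is clear from here.
T8 starts exactly when T2 ends (back-to-back, no overlap); T2 is clear from here.
T3 starts after T8 ends; T8 is clear from here.
T4 starts after T3 ends; T3 is clear from here.
T5 starts after T4 ends; T4 is clear from here.
T6 starts before T5 ends → T5 and T6 overlap.
That's a conflict, so the schedule is not conflict-free.

No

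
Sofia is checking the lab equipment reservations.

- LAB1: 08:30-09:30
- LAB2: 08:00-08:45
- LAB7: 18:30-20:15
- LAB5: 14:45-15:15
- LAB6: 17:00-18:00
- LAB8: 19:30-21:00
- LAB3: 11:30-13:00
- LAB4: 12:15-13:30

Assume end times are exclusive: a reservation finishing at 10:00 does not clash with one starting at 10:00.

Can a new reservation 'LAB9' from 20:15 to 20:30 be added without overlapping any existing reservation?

No — it overlaps LAB8

LAB2: ends 08:45 at or before LAB9 starts 20:15 → clear.
LAB1: ends 09:30 at or before LAB9 starts 20:15 → clear.
LAB3: ends 13:00 at or before LAB9 starts 20:15 → clear.
LAB4: ends 13:30 at or before LAB9 starts 20:15 → clear.
LAB5: ends 15:15 at or before LAB9 starts 20:15 → clear.
LAB6: ends 18:00 at or before LAB9 starts 20:15 → clear.
LAB7: ends 20:15 at or before LAB9 starts 20:15 → clear.
LAB8: starts 19:30 before LAB9 ends 20:30, and ends 21:00 after LAB9 starts 20:15 → overlap.
LAB9 overlaps LAB8.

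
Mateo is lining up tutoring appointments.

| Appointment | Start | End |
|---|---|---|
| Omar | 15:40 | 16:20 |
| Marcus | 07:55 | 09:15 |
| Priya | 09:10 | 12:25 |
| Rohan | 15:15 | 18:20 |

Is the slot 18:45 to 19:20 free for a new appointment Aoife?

Marcus: ends 09:15 at or before Aoife starts 18:45 → clear.
Priya: ends 12:25 at or before Aoife starts 18:45 → clear.
Rohan: ends 18:20 at or before Aoife starts 18:45 → clear.
Omar: ends 16:20 at or before Aoife starts 18:45 → clear.

Yes — the slot is free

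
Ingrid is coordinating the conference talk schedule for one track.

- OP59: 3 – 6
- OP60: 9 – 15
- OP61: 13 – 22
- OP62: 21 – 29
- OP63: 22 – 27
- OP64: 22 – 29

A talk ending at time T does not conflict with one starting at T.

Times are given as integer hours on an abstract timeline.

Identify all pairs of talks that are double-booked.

OP60 & OP61, OP61 & OP62, OP62 & OP63, OP62 & OP64, OP63 & OP64

Two intervals overlap when each starts before the other ends.
Sorted by start: OP59, OP60, OP61, OP62, OP63, OP64.
OP60 starts after OP59 ends — done with OP59.
OP61 starts before OP60 ends → OP60 and OP61 overlap.
OP62 starts after OP60 ends — done with OP60.
OP62 starts before OP61 ends → OP61 and OP62 overlap.
OP63 starts exactly when OP61 ends (back-to-back, no overlap) — done with OP61.
OP63 starts before OP62 ends → OP62 and OP63 overlap.
OP64 starts before OP62 ends → OP62 and OP64 overlap.
OP64 starts before OP63 ends → OP63 and OP64 overlap.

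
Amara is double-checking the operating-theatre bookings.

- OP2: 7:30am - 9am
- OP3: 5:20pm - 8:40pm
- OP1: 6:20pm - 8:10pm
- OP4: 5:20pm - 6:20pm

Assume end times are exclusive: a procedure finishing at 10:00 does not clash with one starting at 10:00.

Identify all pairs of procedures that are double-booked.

OP1 & OP3, OP3 & OP4

Sorted by start: OP2, OP3, OP4, OP1.
OP3 starts after OP2 ends, so OP2 has no further overlaps.
OP4 starts before OP3 ends → OP3 and OP4 overlap.
OP1 starts before OP3 ends → OP3 and OP1 overlap.
OP1 starts exactly when OP4 ends (back-to-back, no overlap).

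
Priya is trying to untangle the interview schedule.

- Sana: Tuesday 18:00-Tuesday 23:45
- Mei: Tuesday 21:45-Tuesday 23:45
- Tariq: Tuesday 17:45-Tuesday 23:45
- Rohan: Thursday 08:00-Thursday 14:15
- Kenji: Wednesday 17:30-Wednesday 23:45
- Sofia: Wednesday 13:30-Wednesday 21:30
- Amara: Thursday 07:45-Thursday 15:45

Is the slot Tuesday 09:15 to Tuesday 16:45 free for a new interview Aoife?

Tariq: starts Tuesday 17:45 at or after Aoife ends Tuesday 16:45 → clear.
Sana: starts Tuesday 18:00 at or after Aoife ends Tuesday 16:45 → clear.
Mei: starts Tuesday 21:45 at or after Aoife ends Tuesday 16:45 → clear.
Sofia: starts Wednesday 13:30 at or after Aoife ends Tuesday 16:45 → clear.
Kenji: starts Wednesday 17:30 at or after Aoife ends Tuesday 16:45 → clear.
Amara: starts Thursday 07:45 at or after Aoife ends Tuesday 16:45 → clear.
Rohan: starts Thursday 08:00 at or after Aoife ends Tuesday 16:45 → clear.

Yes — the slot is free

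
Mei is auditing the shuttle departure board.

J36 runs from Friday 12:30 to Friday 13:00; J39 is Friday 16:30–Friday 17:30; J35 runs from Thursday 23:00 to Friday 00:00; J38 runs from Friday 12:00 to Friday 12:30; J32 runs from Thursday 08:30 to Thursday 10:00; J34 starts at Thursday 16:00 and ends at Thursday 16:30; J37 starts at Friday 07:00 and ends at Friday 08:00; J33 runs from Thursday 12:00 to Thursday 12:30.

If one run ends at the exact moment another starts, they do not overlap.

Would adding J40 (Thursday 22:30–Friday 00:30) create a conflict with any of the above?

Yes — it overlaps J35

J32: ends Thursday 10:00 at or before J40 starts Thursday 22:30 → clear.
J33: ends Thursday 12:30 at or before J40 starts Thursday 22:30 → clear.
J34: ends Thursday 16:30 at or before J40 starts Thursday 22:30 → clear.
J35: starts Thursday 23:00 before J40 ends Friday 00:30, and ends Friday 00:00 after J40 starts Thursday 22:30 → overlap.
J37: starts Friday 07:00 at or after J40 ends Friday 00:30 → clear.
J38: starts Friday 12:00 at or after J40 ends Friday 00:30 → clear.
J36: starts Friday 12:30 at or after J40 ends Friday 00:30 → clear.
J39: starts Friday 16:30 at or after J40 ends Friday 00:30 → clear.
J40 overlaps J35.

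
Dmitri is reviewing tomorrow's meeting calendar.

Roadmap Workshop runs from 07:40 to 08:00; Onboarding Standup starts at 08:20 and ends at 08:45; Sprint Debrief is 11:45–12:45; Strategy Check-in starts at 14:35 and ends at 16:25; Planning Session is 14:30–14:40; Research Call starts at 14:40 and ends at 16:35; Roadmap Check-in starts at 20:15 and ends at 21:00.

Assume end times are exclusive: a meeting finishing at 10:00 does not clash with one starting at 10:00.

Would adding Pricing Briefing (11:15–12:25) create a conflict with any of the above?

Roadmap Workshop: ends 08:00 at or before Pricing Briefing starts 11:15 → clear.
Onboarding Standup: ends 08:45 at or before Pricing Briefing starts 11:15 → clear.
Sprint Debrief: starts 11:45 before Pricing Briefing ends 12:25, and ends 12:45 after Pricing Briefing starts 11:15 → overlap.
Planning Session: starts 14:30 at or after Pricing Briefing ends 12:25 → clear.
Strategy Check-in: starts 14:35 at or after Pricing Briefing ends 12:25 → clear.
Research Call: starts 14:40 at or after Pricing Briefing ends 12:25 → clear.
Roadmap Check-in: starts 20:15 at or after Pricing Briefing ends 12:25 → clear.
Pricing Briefing overlaps Sprint Debrief.

Yes — it overlaps Sprint Debrief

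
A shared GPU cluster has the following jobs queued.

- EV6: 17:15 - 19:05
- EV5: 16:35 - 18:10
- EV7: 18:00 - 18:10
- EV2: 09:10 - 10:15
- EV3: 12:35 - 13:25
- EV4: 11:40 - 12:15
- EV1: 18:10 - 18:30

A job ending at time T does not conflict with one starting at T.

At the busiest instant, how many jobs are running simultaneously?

3

Sweep the timeline, counting +1 at each start and −1 at each end (ends before starts at a tie):
09:10 start EV2 → 1
10:15 end EV2 → 0
11:40 start EV4 → 1
12:15 end EV4 → 0
12:35 start EV3 → 1
13:25 end EV3 → 0
16:35 start EV5 → 1
17:15 start EV6 → 2
18:00 start EV7 → 3
18:10 end EV5 → 2
18:10 end EV7 → 1
18:10 start EV1 → 2
18:30 end EV1 → 1
19:05 end EV6 → 0
Peak is 3, at 18:00 (EV5, EV6, EV7).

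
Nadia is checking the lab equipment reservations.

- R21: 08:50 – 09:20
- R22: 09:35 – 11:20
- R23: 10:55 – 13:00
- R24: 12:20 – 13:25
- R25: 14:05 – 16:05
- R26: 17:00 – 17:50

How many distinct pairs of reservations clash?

Sorted by start: R21, R22, R23, R24, R25, R26.
R22 starts after R21 ends, so R21 has no further overlaps.
R23 starts before R22 ends → R22 and R23 overlap.
R24 starts after R22 ends, so R22 has no further overlaps.
R24 starts before R23 ends → R23 and R24 overlap.
R25 starts after R23 ends, so R23 has no further overlaps.
R25 starts after R24 ends, so R24 has no further overlaps.
R26 starts after R25 ends.
Overlapping pairs: R22 & R23, R23 & R24 — 2 in total.

2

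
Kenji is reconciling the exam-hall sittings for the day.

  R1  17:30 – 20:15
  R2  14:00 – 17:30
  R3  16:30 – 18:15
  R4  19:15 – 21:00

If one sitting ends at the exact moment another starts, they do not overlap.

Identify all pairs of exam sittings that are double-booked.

Sorted by start: R2, R3, R1, R4.
R3 starts before R2 ends → R2 and R3 overlap.
R1 starts exactly when R2 ends (back-to-back, no overlap), so R2 has no further overlaps.
R1 starts before R3 ends → R3 and R1 overlap.
R4 starts after R3 ends.
R4 starts before R1 ends → R1 and R4 overlap.

R1 & R3, R1 & R4, R2 & R3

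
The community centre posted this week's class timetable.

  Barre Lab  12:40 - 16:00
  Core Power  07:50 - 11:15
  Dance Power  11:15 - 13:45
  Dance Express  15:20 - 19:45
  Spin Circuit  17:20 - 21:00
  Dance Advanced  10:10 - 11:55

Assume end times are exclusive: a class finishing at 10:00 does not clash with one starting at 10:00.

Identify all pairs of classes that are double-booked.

Sorted by start: Core Power, Dance Advanced, Dance Power, Barre Lab, Dance Express, Spin Circuit.
Dance Advanced starts before Core Power ends → Core Power and Dance Advanced overlap.
Dance Power starts exactly when Core Power ends (back-to-back, no overlap), so nothing later overlaps Core Power either.
Dance Power starts before Dance Advanced ends → Dance Advanced and Dance Power overlap.
Barre Lab starts after Dance Advanced ends, so nothing later overlaps Dance Advanced either.
Barre Lab starts before Dance Power ends → Dance Power and Barre Lab overlap.
Dance Express starts after Dance Power ends, so nothing later overlaps Dance Power either.
Dance Express starts before Barre Lab ends → Barre Lab and Dance Express overlap.
Spin Circuit starts after Barre Lab ends.
Spin Circuit starts before Dance Express ends → Dance Express and Spin Circuit overlap.

Barre Lab & Dance Express, Barre Lab & Dance Power, Core Power & Dance Advanced, Dance Advanced & Dance Power, Dance Express & Spin Circuit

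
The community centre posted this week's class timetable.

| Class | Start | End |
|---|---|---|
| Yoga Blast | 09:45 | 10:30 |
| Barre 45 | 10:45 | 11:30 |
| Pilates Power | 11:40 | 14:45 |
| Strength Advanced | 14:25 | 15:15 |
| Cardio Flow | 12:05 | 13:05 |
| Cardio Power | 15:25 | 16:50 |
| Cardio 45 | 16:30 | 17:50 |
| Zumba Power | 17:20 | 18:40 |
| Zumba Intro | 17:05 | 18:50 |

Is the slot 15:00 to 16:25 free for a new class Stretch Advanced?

No — it overlaps Cardio Power, Strength Advanced

Yoga Blast: ends 10:30 at or before Stretch Advanced starts 15:00 → clear.
Barre 45: ends 11:30 at or before Stretch Advanced starts 15:00 → clear.
Pilates Power: ends 14:45 at or before Stretch Advanced starts 15:00 → clear.
Cardio Flow: ends 13:05 at or before Stretch Advanced starts 15:00 → clear.
Strength Advanced: starts 14:25 before Stretch Advanced ends 16:25, and ends 15:15 after Stretch Advanced starts 15:00 → overlap.
Cardio Power: starts 15:25 before Stretch Advanced ends 16:25, and ends 16:50 after Stretch Advanced starts 15:00 → overlap.
Cardio 45: starts 16:30 at or after Stretch Advanced ends 16:25 → clear.
Zumba Intro: starts 17:05 at or after Stretch Advanced ends 16:25 → clear.
Zumba Power: starts 17:20 at or after Stretch Advanced ends 16:25 → clear.
Stretch Advanced overlaps Strength Advanced, Cardio Power.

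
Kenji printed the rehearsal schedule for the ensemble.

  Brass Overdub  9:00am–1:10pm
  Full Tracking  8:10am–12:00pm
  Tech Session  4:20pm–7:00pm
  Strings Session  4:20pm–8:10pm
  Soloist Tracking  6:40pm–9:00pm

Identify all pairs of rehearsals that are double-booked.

Brass Overdub & Full Tracking, Soloist Tracking & Strings Session, Soloist Tracking & Tech Session, Strings Session & Tech Session

Sorted by start: Full Tracking, Brass Overdub, Tech Session, Strings Session, Soloist Tracking.
Brass Overdub starts before Full Tracking ends → Full Tracking and Brass Overdub overlap.
Tech Session starts after Full Tracking ends, so Full Tracking has no further overlaps.
Tech Session starts after Brass Overdub ends, so Brass Overdub has no further overlaps.
Strings Session starts before Tech Session ends → Tech Session and Strings Session overlap.
Soloist Tracking starts before Tech Session ends → Tech Session and Soloist Tracking overlap.
Soloist Tracking starts before Strings Session ends → Strings Session and Soloist Tracking overlap.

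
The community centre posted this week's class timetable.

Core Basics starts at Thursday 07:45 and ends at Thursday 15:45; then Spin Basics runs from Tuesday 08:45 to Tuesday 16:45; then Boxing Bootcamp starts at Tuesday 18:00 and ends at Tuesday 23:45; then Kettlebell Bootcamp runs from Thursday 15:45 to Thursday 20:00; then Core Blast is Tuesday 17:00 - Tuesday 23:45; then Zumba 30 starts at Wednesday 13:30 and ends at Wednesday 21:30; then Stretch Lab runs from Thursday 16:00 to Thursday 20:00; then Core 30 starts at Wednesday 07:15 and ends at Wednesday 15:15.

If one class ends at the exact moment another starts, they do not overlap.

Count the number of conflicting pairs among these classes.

Two intervals overlap when each starts before the other ends.
Sorted by start: Spin Basics, Core Blast, Boxing Bootcamp, Core 30, Zumba 30, Core Basics, Kettlebell Bootcamp, Stretch Lab.
Core Blast starts after Spin Basics ends, so Spin Basics has no further overlaps.
Boxing Bootcamp starts before Core Blast ends → Core Blast and Boxing Bootcamp overlap.
Core 30 starts after Core Blast ends, so Core Blast has no further overlaps.
Core 30 starts after Boxing Bootcamp ends, so Boxing Bootcamp has no further overlaps.
Zumba 30 starts before Core 30 ends → Core 30 and Zumba 30 overlap.
Core Basics starts after Core 30 ends, so Core 30 has no further overlaps.
Core Basics starts after Zumba 30 ends, so Zumba 30 has no further overlaps.
Kettlebell Bootcamp starts exactly when Core Basics ends (back-to-back, no overlap), so Core Basics has no further overlaps.
Stretch Lab starts before Kettlebell Bootcamp ends → Kettlebell Bootcamp and Stretch Lab overlap.
Overlapping pairs: Boxing Bootcamp & Core Blast, Core 30 & Zumba 30, Kettlebell Bootcamp & Stretch Lab — 3 in total.

3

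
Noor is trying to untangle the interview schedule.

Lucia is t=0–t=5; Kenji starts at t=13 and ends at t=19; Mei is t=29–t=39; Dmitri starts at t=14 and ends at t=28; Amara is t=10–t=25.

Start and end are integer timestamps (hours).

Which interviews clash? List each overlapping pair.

Amara & Dmitri, Amara & Kenji, Dmitri & Kenji

Two intervals overlap when each starts before the other ends.
Sorted by start: Lucia, Amara, Kenji, Dmitri, Mei.
Amara starts after Lucia ends — done with Lucia.
Kenji starts before Amara ends → Amara and Kenji overlap.
Dmitri starts before Amara ends → Amara and Dmitri overlap.
Mei starts after Amara ends.
Dmitri starts before Kenji ends → Kenji and Dmitri overlap.
Mei starts after Kenji ends.
Mei starts after Dmitri ends.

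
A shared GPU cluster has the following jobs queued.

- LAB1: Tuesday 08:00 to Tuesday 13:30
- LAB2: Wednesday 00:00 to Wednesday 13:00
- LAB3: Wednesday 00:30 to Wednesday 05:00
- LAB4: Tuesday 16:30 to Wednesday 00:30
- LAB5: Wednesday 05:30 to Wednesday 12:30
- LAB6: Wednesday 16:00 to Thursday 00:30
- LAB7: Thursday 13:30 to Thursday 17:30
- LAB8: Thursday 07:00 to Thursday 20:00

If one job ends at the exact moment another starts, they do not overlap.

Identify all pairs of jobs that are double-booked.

Sorted by start: LAB1, LAB4, LAB2, LAB3, LAB5, LAB6, LAB8, LAB7.
LAB4 starts after LAB1 ends, so LAB1 has no further overlaps.
LAB2 starts before LAB4 ends → LAB4 and LAB2 overlap.
LAB3 starts exactly when LAB4 ends (back-to-back, no overlap), so LAB4 has no further overlaps.
LAB3 starts before LAB2 ends → LAB2 and LAB3 overlap.
LAB5 starts before LAB2 ends → LAB2 and LAB5 overlap.
LAB6 starts after LAB2 ends, so LAB2 has no further overlaps.
LAB5 starts after LAB3 ends, so LAB3 has no further overlaps.
LAB6 starts after LAB5 ends, so LAB5 has no further overlaps.
LAB8 starts after LAB6 ends, so LAB6 has no further overlaps.
LAB7 starts before LAB8 ends → LAB8 and LAB7 overlap.

LAB2 & LAB3, LAB2 & LAB4, LAB2 & LAB5, LAB7 & LAB8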